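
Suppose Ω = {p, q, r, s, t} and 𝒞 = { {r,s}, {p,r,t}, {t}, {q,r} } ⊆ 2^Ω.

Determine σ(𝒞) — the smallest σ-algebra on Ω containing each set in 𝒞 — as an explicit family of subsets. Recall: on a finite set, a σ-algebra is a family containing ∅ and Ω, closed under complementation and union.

Answer: σ(𝒞) = { {}, {p}, {q}, {r}, {s}, {t}, {p,q}, {p,r}, {p,s}, {p,t}, {q,r}, {q,s}, {q,t}, {r,s}, {r,t}, {s,t}, {p,q,r}, {p,q,s}, {p,q,t}, {p,r,s}, {p,r,t}, {p,s,t}, {q,r,s}, {q,r,t}, {q,s,t}, {r,s,t}, {p,q,r,s}, {p,q,r,t}, {p,q,s,t}, {p,r,s,t}, {q,r,s,t}, Ω }

Derivation:
Seed the family with 𝒞 together with ∅ and Ω: { {}, {t}, {q,r}, {r,s}, {p,r,t}, Ω }.
Round 1. New:
  {q,s}  = {p,r,t}ᶜ
  {p,q,t}  = {r,s}ᶜ
  {p,s,t}  = {q,r}ᶜ
  {q,r,s}  = {r,s} ∪ {q,r}
  {q,r,t}  = {q,r} ∪ {t}
  {r,s,t}  = {r,s} ∪ {t}
  {p,q,r,s}  = {t}ᶜ
  {p,q,r,t}  = {q,r} ∪ {p,r,t}
  {p,r,s,t}  = {r,s} ∪ {p,r,t}
  |family| = 15
Round 2. New:
  {q}  = {p,r,s,t}ᶜ
  {s}  = {p,q,r,t}ᶜ
  {p,q}  = {r,s,t}ᶜ
  {p,s}  = {q,r,t}ᶜ
  {p,t}  = {q,r,s}ᶜ
  {q,s,t}  = {t} ∪ {q,s}
  {p,q,s,t}  = {p,s,t} ∪ {p,q,t}
  {q,r,s,t}  = {r,s,t} ∪ {q,r,s}
  |family| = 23
Round 3: +8 →
  {p}  = {q,r,s,t}ᶜ
  {r}  = {p,q,s,t}ᶜ
  {p,r}  = {q,s,t}ᶜ
  {q,t}  = {q} ∪ {t}
  {s,t}  = {t} ∪ {s}
  {p,q,r}  = {p,q} ∪ {q,r}
  {p,q,s}  = {q} ∪ {p,s}
  {p,r,s}  = {r,s} ∪ {p,s}
  |family| = 31
Round 4: 1 new —
  {r,t}  = {p,q,s}ᶜ
  |family| = 32
Round 5: closed — nothing new.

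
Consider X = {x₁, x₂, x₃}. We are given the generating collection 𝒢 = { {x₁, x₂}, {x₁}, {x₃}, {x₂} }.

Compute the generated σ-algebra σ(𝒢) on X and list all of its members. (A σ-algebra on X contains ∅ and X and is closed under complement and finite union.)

|σ(𝒢)| = 8.  σ(𝒢) = { ∅, {x₁}, {x₂}, {x₃}, {x₁, x₂}, {x₁, x₃}, {x₂, x₃}, X }

Derivation:
Start: 𝒢 ∪ {∅, X} = { ∅, {x₁}, {x₂}, {x₃}, {x₁, x₂}, X }.
Pass 1: 2 new —
  {x₁, x₃}  = X∖{x₂}
  {x₂, x₃}  = X∖{x₁}
  (now 8)
Pass 2: no new sets; the family is a σ-algebra.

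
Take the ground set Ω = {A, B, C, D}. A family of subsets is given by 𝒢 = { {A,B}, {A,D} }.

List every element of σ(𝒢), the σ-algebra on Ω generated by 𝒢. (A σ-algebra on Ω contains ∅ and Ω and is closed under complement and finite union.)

|σ(𝒢)| = 16.  σ(𝒢) = { {}, {A}, {B}, {C}, {D}, {A,B}, {A,C}, {A,D}, {B,C}, {B,D}, {C,D}, {A,B,C}, {A,B,D}, {A,C,D}, {B,C,D}, Ω }

Trace:
Start: 𝒢 ∪ {∅, Ω} = { {}, {A,B}, {A,D}, Ω }.
Pass 1. New:
  {B,C}  = complement {A,D}
  {C,D}  = complement {A,B}
  {A,B,D}  = {A,B} ∪ {A,D}
Pass 2: 4 new —
  {C}  = complement {A,B,D}
  {A,B,C}  = {B,C} ∪ {A,B}
  {A,C,D}  = {C,D} ∪ {A,D}
  {B,C,D}  = {C,D} ∪ {B,C}
Pass 3 (3 new):
  {A}  = complement {B,C,D}
  {B}  = complement {A,C,D}
  {D}  = complement {A,B,C}
Pass 4: 2 new —
  {A,C}  = {C} ∪ {A}
  {B,D}  = {D} ∪ {B}
Pass 5: stable.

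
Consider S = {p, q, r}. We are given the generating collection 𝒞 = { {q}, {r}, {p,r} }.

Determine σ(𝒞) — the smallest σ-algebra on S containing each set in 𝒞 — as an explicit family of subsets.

Answer: σ(𝒞) = { ∅, {p}, {q}, {r}, {p,q}, {p,r}, {q,r}, S }

Derivation:
Initial family (5 sets): { ∅, {q}, {r}, {p,r}, S }.
Pass 1 adds 2:
  {p,q}  = {r}ᶜ
  {q,r}  = {r} ∪ {q}
  [7 total]
Pass 2 adds 1:
  {p}  = {q,r}ᶜ
  [8 total]
After Pass 3 the family is unchanged; done.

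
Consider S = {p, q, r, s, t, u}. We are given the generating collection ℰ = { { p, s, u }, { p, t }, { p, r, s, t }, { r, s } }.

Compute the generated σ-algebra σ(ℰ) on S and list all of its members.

σ(ℰ) (64 sets): { {  }, { p }, { q }, { r }, { s }, { t }, { u }, { p, q }, { p, r }, { p, s }, { p, t }, { p, u }, { q, r }, { q, s }, { q, t }, { q, u }, { r, s }, { r, t }, { r, u }, { s, t }, { s, u }, { t, u }, { p, q, r }, { p, q, s }, { p, q, t }, { p, q, u }, { p, r, s }, { p, r, t }, { p, r, u }, { p, s, t }, { p, s, u }, { p, t, u }, { q, r, s }, { q, r, t }, { q, r, u }, { q, s, t }, { q, s, u }, { q, t, u }, { r, s, t }, { r, s, u }, { r, t, u }, { s, t, u }, { p, q, r, s }, { p, q, r, t }, { p, q, r, u }, { p, q, s, t }, { p, q, s, u }, { p, q, t, u }, { p, r, s, t }, { p, r, s, u }, { p, r, t, u }, { p, s, t, u }, { q, r, s, t }, { q, r, s, u }, { q, r, t, u }, { q, s, t, u }, { r, s, t, u }, { p, q, r, s, t }, { p, q, r, s, u }, { p, q, r, t, u }, { p, q, s, t, u }, { p, r, s, t, u }, { q, r, s, t, u }, S }

Derivation:
Initial family (6 sets): { {  }, { p, t }, { r, s }, { p, s, u }, { p, r, s, t }, S }.
Iteration 1 (7 new):
  { q, u }  = ᶜ of { p, r, s, t }
  { q, r, t }  = ᶜ of { p, s, u }
  { p, q, t, u }  = ᶜ of { r, s }
  { p, r, s, u }  = { r, s } ∪ { p, s, u }
  { p, s, t, u }  = { p, t } ∪ { p, s, u }
  { q, r, s, u }  = ᶜ of { p, t }
  { p, r, s, t, u }  = { p, r, s, t } ∪ { p, s, u }
  — 13 sets.
Iteration 2 (12 new):
  { q }  = ᶜ of { p, r, s, t, u }
  { q, r }  = ᶜ of { p, s, t, u }
  { q, t }  = ᶜ of { p, r, s, u }
  { p, q, r, t }  = { q, r, t } ∪ { p, t }
  { p, q, s, u }  = { q, u } ∪ { p, s, u }
  { q, r, s, t }  = { r, s } ∪ { q, r, t }
  { q, r, t, u }  = { q, u } ∪ { q, r, t }
  { p, q, r, s, t }  = { q, r, t } ∪ { p, r, s, t }
  { p, q, r, s, u }  = { q, u } ∪ { p, r, s, u }
  { p, q, r, t, u }  = { q, r, t } ∪ { p, q, t, u }
  { p, q, s, t, u }  = { p, s, t, u } ∪ { q, u }
  { q, r, s, t, u }  = { q, r, t } ∪ { q, r, s, u }
  — 25 sets.
Iteration 3. New:
  { p }  = ᶜ of { q, r, s, t, u }
  { r }  = ᶜ of { p, q, s, t, u }
  { s }  = ᶜ of { p, q, r, t, u }
  { t }  = ᶜ of { p, q, r, s, u }
  { u }  = ᶜ of { p, q, r, s, t }
  { p, s }  = ᶜ of { q, r, t, u }
  { p, u }  = ᶜ of { q, r, s, t }
  { r, t }  = ᶜ of { p, q, s, u }
  { s, u }  = ᶜ of { p, q, r, t }
  { p, q, t }  = { q, t } ∪ { p, t }
  { q, r, s }  = { r, s } ∪ { q }
  { q, r, u }  = { q, u } ∪ { q, r }
  { q, t, u }  = { q, t } ∪ { q, u }
  — 38 sets.
Iteration 4: +26 →
  { p, q }  = { q } ∪ { p }
  { p, r }  = { r } ∪ { p }
  { q, s }  = { q } ∪ { s }
  { r, u }  = { r } ∪ { u }
  { s, t }  = { s } ∪ { t }
  { t, u }  = { u } ∪ { t }
  { p, q, r }  = { q, r } ∪ { p }
  { p, q, s }  = { q } ∪ { p, s }
  { p, q, u }  = { p, u } ∪ { q }
  { p, r, s }  = ᶜ of { q, t, u }
  { p, r, t }  = { r, t } ∪ { p }
  { p, r, u }  = { p, u } ∪ { r }
  { p, s, t }  = ᶜ of { q, r, u }
  { p, t, u }  = ᶜ of { q, r, s }
  { q, s, t }  = { s } ∪ { q, t }
  { q, s, u }  = { q } ∪ { s, u }
  { r, s, t }  = { r, s } ∪ { r, t }
  { r, s, u }  = ᶜ of { p, q, t }
  { r, t, u }  = { r, t } ∪ { u }
  { s, t, u }  = { s, u } ∪ { t }
  { p, q, r, s }  = { q, r } ∪ { p, s }
  { p, q, r, u }  = { p, u } ∪ { q, r, u }
  { p, q, s, t }  = { p, q, t } ∪ { s }
  { p, r, t, u }  = { p, u } ∪ { r, t }
  { q, s, t, u }  = { s } ∪ { q, t, u }
  { r, s, t, u }  = { r, t } ∪ { s, u }
  — 64 sets.
Iteration 5: stable.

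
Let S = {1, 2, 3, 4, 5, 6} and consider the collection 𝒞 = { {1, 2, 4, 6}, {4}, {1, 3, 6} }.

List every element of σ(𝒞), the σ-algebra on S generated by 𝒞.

Initial family (5 sets): { ∅, {4}, {1, 3, 6}, {1, 2, 4, 6}, S }.
Round 1: +5 →
  {3, 5}  = S∖{1, 2, 4, 6}
  {2, 4, 5}  = S∖{1, 3, 6}
  {1, 3, 4, 6}  = {1, 3, 6} ∪ {4}
  {1, 2, 3, 4, 6}  = {1, 2, 4, 6} ∪ {1, 3, 6}
  {1, 2, 3, 5, 6}  = S∖{4}
Round 2: 7 new —
  {5}  = S∖{1, 2, 3, 4, 6}
  {2, 5}  = S∖{1, 3, 4, 6}
  {3, 4, 5}  = {4} ∪ {3, 5}
  {1, 3, 5, 6}  = {1, 3, 6} ∪ {3, 5}
  {2, 3, 4, 5}  = {3, 5} ∪ {2, 4, 5}
  {1, 2, 4, 5, 6}  = {1, 2, 4, 6} ∪ {2, 4, 5}
  {1, 3, 4, 5, 6}  = {1, 3, 4, 6} ∪ {3, 5}
Round 3: 7 new —
  {2}  = S∖{1, 3, 4, 5, 6}
  {3}  = S∖{1, 2, 4, 5, 6}
  {1, 6}  = S∖{2, 3, 4, 5}
  {2, 4}  = S∖{1, 3, 5, 6}
  {4, 5}  = {4} ∪ {5}
  {1, 2, 6}  = S∖{3, 4, 5}
  {2, 3, 5}  = {2, 5} ∪ {3, 5}
Round 4 adds 8:
  {2, 3}  = {2} ∪ {3}
  {3, 4}  = {3} ∪ {4}
  {1, 4, 6}  = S∖{2, 3, 5}
  {1, 5, 6}  = {1, 6} ∪ {5}
  {2, 3, 4}  = {3} ∪ {2, 4}
  {1, 2, 3, 6}  = S∖{4, 5}
  {1, 2, 5, 6}  = {2, 5} ∪ {1, 6}
  {1, 4, 5, 6}  = {1, 6} ∪ {4, 5}
Round 5 adds nothing — fixpoint reached.

Hence σ(𝒞) has 32 members: { ∅, {2}, {3}, {4}, {5}, {1, 6}, {2, 3}, {2, 4}, {2, 5}, {3, 4}, {3, 5}, {4, 5}, {1, 2, 6}, {1, 3, 6}, {1, 4, 6}, {1, 5, 6}, {2, 3, 4}, {2, 3, 5}, {2, 4, 5}, {3, 4, 5}, {1, 2, 3, 6}, {1, 2, 4, 6}, {1, 2, 5, 6}, {1, 3, 4, 6}, {1, 3, 5, 6}, {1, 4, 5, 6}, {2, 3, 4, 5}, {1, 2, 3, 4, 6}, {1, 2, 3, 5, 6}, {1, 2, 4, 5, 6}, {1, 3, 4, 5, 6}, S }.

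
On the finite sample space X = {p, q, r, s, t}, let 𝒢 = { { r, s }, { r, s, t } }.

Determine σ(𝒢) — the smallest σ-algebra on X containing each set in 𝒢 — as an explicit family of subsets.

Take S₀ = 𝒢 ∪ {∅, X} = { ∅, { r, s }, { r, s, t }, X }.
Step 1. New:
  { p, q }  = { r, s, t }ᶜ
  { p, q, t }  = { r, s }ᶜ
  [6 total]
Step 2 (1 new):
  { p, q, r, s }  = { r, s } ∪ { p, q }
  [7 total]
Step 3 (1 new):
  { t }  = { p, q, r, s }ᶜ
  [8 total]
Step 4: already closed under ᶜ and ∪.

Therefore σ(𝒢) = { ∅, { t }, { p, q }, { r, s }, { p, q, t }, { r, s, t }, { p, q, r, s }, X } (|σ(𝒢)| = 8).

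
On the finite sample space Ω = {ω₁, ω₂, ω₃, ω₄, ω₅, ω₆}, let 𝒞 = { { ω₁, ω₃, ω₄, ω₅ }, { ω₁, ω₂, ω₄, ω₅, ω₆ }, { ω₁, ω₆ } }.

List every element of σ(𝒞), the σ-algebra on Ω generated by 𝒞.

Take S₀ = 𝒞 ∪ {∅, Ω} = { {}, { ω₁, ω₆ }, { ω₁, ω₃, ω₄, ω₅ }, { ω₁, ω₂, ω₄, ω₅, ω₆ }, Ω }.
Round 1 (4 new):
  { ω₃ }  = Ω∖{ ω₁, ω₂, ω₄, ω₅, ω₆ }
  { ω₂, ω₆ }  = Ω∖{ ω₁, ω₃, ω₄, ω₅ }
  { ω₂, ω₃, ω₄, ω₅ }  = Ω∖{ ω₁, ω₆ }
  { ω₁, ω₃, ω₄, ω₅, ω₆ }  = { ω₁, ω₃, ω₄, ω₅ } ∪ { ω₁, ω₆ }
Round 2: +6 →
  { ω₂ }  = Ω∖{ ω₁, ω₃, ω₄, ω₅, ω₆ }
  { ω₁, ω₂, ω₆ }  = { ω₁, ω₆ } ∪ { ω₂, ω₆ }
  { ω₁, ω₃, ω₆ }  = { ω₁, ω₆ } ∪ { ω₃ }
  { ω₂, ω₃, ω₆ }  = { ω₂, ω₆ } ∪ { ω₃ }
  { ω₁, ω₂, ω₃, ω₄, ω₅ }  = { ω₂, ω₃, ω₄, ω₅ } ∪ { ω₁, ω₃, ω₄, ω₅ }
  { ω₂, ω₃, ω₄, ω₅, ω₆ }  = { ω₂, ω₆ } ∪ { ω₂, ω₃, ω₄, ω₅ }
Round 3 adds 7:
  { ω₁ }  = Ω∖{ ω₂, ω₃, ω₄, ω₅, ω₆ }
  { ω₆ }  = Ω∖{ ω₁, ω₂, ω₃, ω₄, ω₅ }
  { ω₂, ω₃ }  = { ω₃ } ∪ { ω₂ }
  { ω₁, ω₄, ω₅ }  = Ω∖{ ω₂, ω₃, ω₆ }
  { ω₂, ω₄, ω₅ }  = Ω∖{ ω₁, ω₃, ω₆ }
  { ω₃, ω₄, ω₅ }  = Ω∖{ ω₁, ω₂, ω₆ }
  { ω₁, ω₂, ω₃, ω₆ }  = { ω₃ } ∪ { ω₁, ω₂, ω₆ }
Round 4: 9 new —
  { ω₁, ω₂ }  = { ω₂ } ∪ { ω₁ }
  { ω₁, ω₃ }  = { ω₃ } ∪ { ω₁ }
  { ω₃, ω₆ }  = { ω₆ } ∪ { ω₃ }
  { ω₄, ω₅ }  = Ω∖{ ω₁, ω₂, ω₃, ω₆ }
  { ω₁, ω₂, ω₃ }  = { ω₂, ω₃ } ∪ { ω₁ }
  { ω₁, ω₂, ω₄, ω₅ }  = { ω₂ } ∪ { ω₁, ω₄, ω₅ }
  { ω₁, ω₄, ω₅, ω₆ }  = Ω∖{ ω₂, ω₃ }
  { ω₂, ω₄, ω₅, ω₆ }  = { ω₂, ω₄, ω₅ } ∪ { ω₂, ω₆ }
  { ω₃, ω₄, ω₅, ω₆ }  = { ω₃, ω₄, ω₅ } ∪ { ω₆ }
Round 5 (1 new):
  { ω₄, ω₅, ω₆ }  = Ω∖{ ω₁, ω₂, ω₃ }
After Round 6 the family is unchanged; done.

Hence σ(𝒞) has 32 members: { {}, { ω₁ }, { ω₂ }, { ω₃ }, { ω₆ }, { ω₁, ω₂ }, { ω₁, ω₃ }, { ω₁, ω₆ }, { ω₂, ω₃ }, { ω₂, ω₆ }, { ω₃, ω₆ }, { ω₄, ω₅ }, { ω₁, ω₂, ω₃ }, { ω₁, ω₂, ω₆ }, { ω₁, ω₃, ω₆ }, { ω₁, ω₄, ω₅ }, { ω₂, ω₃, ω₆ }, { ω₂, ω₄, ω₅ }, { ω₃, ω₄, ω₅ }, { ω₄, ω₅, ω₆ }, { ω₁, ω₂, ω₃, ω₆ }, { ω₁, ω₂, ω₄, ω₅ }, { ω₁, ω₃, ω₄, ω₅ }, { ω₁, ω₄, ω₅, ω₆ }, { ω₂, ω₃, ω₄, ω₅ }, { ω₂, ω₄, ω₅, ω₆ }, { ω₃, ω₄, ω₅, ω₆ }, { ω₁, ω₂, ω₃, ω₄, ω₅ }, { ω₁, ω₂, ω₄, ω₅, ω₆ }, { ω₁, ω₃, ω₄, ω₅, ω₆ }, { ω₂, ω₃, ω₄, ω₅, ω₆ }, Ω }.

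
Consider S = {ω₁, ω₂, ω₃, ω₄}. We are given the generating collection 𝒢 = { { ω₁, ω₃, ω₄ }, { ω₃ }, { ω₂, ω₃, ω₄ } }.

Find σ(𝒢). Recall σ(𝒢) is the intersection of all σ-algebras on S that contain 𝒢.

Seed the family with 𝒢 together with ∅ and S: { {}, { ω₃ }, { ω₁, ω₃, ω₄ }, { ω₂, ω₃, ω₄ }, S }.
Round 1 (3 new):
  { ω₁ }  = complement { ω₂, ω₃, ω₄ }
  { ω₂ }  = complement { ω₁, ω₃, ω₄ }
  { ω₁, ω₂, ω₄ }  = complement { ω₃ }
  — 8 sets.
Round 2 adds 3:
  { ω₁, ω₂ }  = { ω₂ } ∪ { ω₁ }
  { ω₁, ω₃ }  = { ω₃ } ∪ { ω₁ }
  { ω₂, ω₃ }  = { ω₃ } ∪ { ω₂ }
  — 11 sets.
Round 3 adds 4:
  { ω₁, ω₄ }  = complement { ω₂, ω₃ }
  { ω₂, ω₄ }  = complement { ω₁, ω₃ }
  { ω₃, ω₄ }  = complement { ω₁, ω₂ }
  { ω₁, ω₂, ω₃ }  = { ω₃ } ∪ { ω₁, ω₂ }
  — 15 sets.
Round 4 adds 1:
  { ω₄ }  = complement { ω₁, ω₂, ω₃ }
  — 16 sets.
Round 5: closed — nothing new.

Hence σ(𝒢) has 16 members: { {}, { ω₁ }, { ω₂ }, { ω₃ }, { ω₄ }, { ω₁, ω₂ }, { ω₁, ω₃ }, { ω₁, ω₄ }, { ω₂, ω₃ }, { ω₂, ω₄ }, { ω₃, ω₄ }, { ω₁, ω₂, ω₃ }, { ω₁, ω₂, ω₄ }, { ω₁, ω₃, ω₄ }, { ω₂, ω₃, ω₄ }, S }.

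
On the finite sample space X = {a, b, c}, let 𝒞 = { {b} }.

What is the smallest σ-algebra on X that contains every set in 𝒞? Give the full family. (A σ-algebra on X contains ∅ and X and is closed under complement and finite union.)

Seed the family with 𝒞 together with ∅ and X: { {}, {b}, X }.
Step 1: +1 →
  {a, c}  = complement {b}
  |family| = 4
After Step 2 the family is unchanged; done.

Hence σ(𝒞) has 4 members: { {}, {b}, {a, c}, X }.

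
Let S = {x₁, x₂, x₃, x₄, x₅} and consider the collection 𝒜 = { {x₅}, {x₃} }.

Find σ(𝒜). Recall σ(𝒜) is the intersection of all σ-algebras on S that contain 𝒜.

Initial family (4 sets): { ∅, {x₃}, {x₅}, S }.
Pass 1. New:
  {x₃, x₅}  = {x₃} ∪ {x₅}
  {x₁, x₂, x₃, x₄}  = S∖{x₅}
  {x₁, x₂, x₄, x₅}  = S∖{x₃}
  — 7 sets.
Pass 2. New:
  {x₁, x₂, x₄}  = S∖{x₃, x₅}
  — 8 sets.
Pass 3: stable.

Therefore σ(𝒜) = { ∅, {x₃}, {x₅}, {x₃, x₅}, {x₁, x₂, x₄}, {x₁, x₂, x₃, x₄}, {x₁, x₂, x₄, x₅}, S } (|σ(𝒜)| = 8).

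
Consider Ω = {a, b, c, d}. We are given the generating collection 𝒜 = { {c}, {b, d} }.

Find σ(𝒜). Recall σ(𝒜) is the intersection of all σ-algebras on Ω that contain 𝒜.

Initial family (4 sets): { ∅, {c}, {b, d}, Ω }.
Step 1. New:
  {a, c}  = complement {b, d}
  {a, b, d}  = complement {c}
  {b, c, d}  = {c} ∪ {b, d}
  (now 7)
Step 2: +1 →
  {a}  = complement {b, c, d}
  (now 8)
Step 3: already closed under ᶜ and ∪.

Hence σ(𝒜) has 8 members: { ∅, {a}, {c}, {a, c}, {b, d}, {a, b, d}, {b, c, d}, Ω }.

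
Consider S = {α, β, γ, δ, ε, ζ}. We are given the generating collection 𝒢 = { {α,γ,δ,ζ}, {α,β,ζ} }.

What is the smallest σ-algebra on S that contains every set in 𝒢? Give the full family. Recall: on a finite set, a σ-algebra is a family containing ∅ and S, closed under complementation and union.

|σ(𝒢)| = 16.  σ(𝒢) = { {}, {β}, {ε}, {α,ζ}, {β,ε}, {γ,δ}, {α,β,ζ}, {α,ε,ζ}, {β,γ,δ}, {γ,δ,ε}, {α,β,ε,ζ}, {α,γ,δ,ζ}, {β,γ,δ,ε}, {α,β,γ,δ,ζ}, {α,γ,δ,ε,ζ}, S }

Trace:
Take S₀ = 𝒢 ∪ {∅, S} = { {}, {α,β,ζ}, {α,γ,δ,ζ}, S }.
Step 1. New:
  {β,ε}  = {α,γ,δ,ζ}ᶜ
  {γ,δ,ε}  = {α,β,ζ}ᶜ
  {α,β,γ,δ,ζ}  = {α,γ,δ,ζ} ∪ {α,β,ζ}
  (now 7)
Step 2. New:
  {ε}  = {α,β,γ,δ,ζ}ᶜ
  {α,β,ε,ζ}  = {β,ε} ∪ {α,β,ζ}
  {β,γ,δ,ε}  = {β,ε} ∪ {γ,δ,ε}
  {α,γ,δ,ε,ζ}  = {γ,δ,ε} ∪ {α,γ,δ,ζ}
  (now 11)
Step 3 (3 new):
  {β}  = {α,γ,δ,ε,ζ}ᶜ
  {α,ζ}  = {β,γ,δ,ε}ᶜ
  {γ,δ}  = {α,β,ε,ζ}ᶜ
  (now 14)
Step 4 (2 new):
  {α,ε,ζ}  = {α,ζ} ∪ {ε}
  {β,γ,δ}  = {γ,δ} ∪ {β}
  (now 16)
Step 5: stable.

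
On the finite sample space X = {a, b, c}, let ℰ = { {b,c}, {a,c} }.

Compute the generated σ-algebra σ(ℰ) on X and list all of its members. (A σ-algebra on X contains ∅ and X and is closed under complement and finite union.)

Start: ℰ ∪ {∅, X} = { {}, {a,c}, {b,c}, X }.
Iteration 1. New:
  {a}  = ᶜ of {b,c}
  {b}  = ᶜ of {a,c}
Iteration 2. New:
  {a,b}  = {b} ∪ {a}
Iteration 3 (1 new):
  {c}  = ᶜ of {a,b}
Iteration 4 adds nothing — fixpoint reached.

|σ(ℰ)| = 8.  σ(ℰ) = { {}, {a}, {b}, {c}, {a,b}, {a,c}, {b,c}, X }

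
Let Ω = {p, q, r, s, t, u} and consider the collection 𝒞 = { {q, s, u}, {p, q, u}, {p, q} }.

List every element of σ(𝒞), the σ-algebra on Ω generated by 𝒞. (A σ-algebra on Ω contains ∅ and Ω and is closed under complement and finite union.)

Begin from { ∅, {p, q}, {p, q, u}, {q, s, u}, Ω } (that is, 𝒞 plus ∅ and Ω).
Round 1 (4 new):
  {p, r, t}  = ᶜ of {q, s, u}
  {r, s, t}  = ᶜ of {p, q, u}
  {p, q, s, u}  = {q, s, u} ∪ {p, q}
  {r, s, t, u}  = ᶜ of {p, q}
  |family| = 9
Round 2: 7 new —
  {r, t}  = ᶜ of {p, q, s, u}
  {p, q, r, t}  = {p, q} ∪ {p, r, t}
  {p, r, s, t}  = {r, s, t} ∪ {p, r, t}
  {p, q, r, s, t}  = {r, s, t} ∪ {p, q}
  {p, q, r, t, u}  = {p, r, t} ∪ {p, q, u}
  {p, r, s, t, u}  = {r, s, t, u} ∪ {p, r, t}
  {q, r, s, t, u}  = {q, s, u} ∪ {r, s, t}
  |family| = 16
Round 3 (6 new):
  {p}  = ᶜ of {q, r, s, t, u}
  {q}  = ᶜ of {p, r, s, t, u}
  {s}  = ᶜ of {p, q, r, t, u}
  {u}  = ᶜ of {p, q, r, s, t}
  {q, u}  = ᶜ of {p, r, s, t}
  {s, u}  = ᶜ of {p, q, r, t}
  |family| = 22
Round 4. New:
  {p, s}  = {p} ∪ {s}
  {p, u}  = {p} ∪ {u}
  {q, s}  = {q} ∪ {s}
  {p, q, s}  = {p, q} ∪ {s}
  {p, s, u}  = {p} ∪ {s, u}
  {q, r, t}  = {q} ∪ {r, t}
  {r, t, u}  = {u} ∪ {r, t}
  {p, r, t, u}  = {p, r, t} ∪ {u}
  {q, r, s, t}  = {r, s, t} ∪ {q}
  {q, r, t, u}  = {q, u} ∪ {r, t}
  |family| = 32
Round 5 adds nothing — fixpoint reached.

Therefore σ(𝒞) = { ∅, {p}, {q}, {s}, {u}, {p, q}, {p, s}, {p, u}, {q, s}, {q, u}, {r, t}, {s, u}, {p, q, s}, {p, q, u}, {p, r, t}, {p, s, u}, {q, r, t}, {q, s, u}, {r, s, t}, {r, t, u}, {p, q, r, t}, {p, q, s, u}, {p, r, s, t}, {p, r, t, u}, {q, r, s, t}, {q, r, t, u}, {r, s, t, u}, {p, q, r, s, t}, {p, q, r, t, u}, {p, r, s, t, u}, {q, r, s, t, u}, Ω } (|σ(𝒞)| = 32).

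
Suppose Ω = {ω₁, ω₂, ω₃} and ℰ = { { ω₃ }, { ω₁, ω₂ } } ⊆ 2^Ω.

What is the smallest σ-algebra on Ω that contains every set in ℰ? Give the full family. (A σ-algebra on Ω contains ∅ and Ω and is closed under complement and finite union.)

Take S₀ = ℰ ∪ {∅, Ω} = { ∅, { ω₃ }, { ω₁, ω₂ }, Ω }.
After Pass 1 the family is unchanged; done.

Therefore σ(ℰ) = { ∅, { ω₃ }, { ω₁, ω₂ }, Ω } (|σ(ℰ)| = 4).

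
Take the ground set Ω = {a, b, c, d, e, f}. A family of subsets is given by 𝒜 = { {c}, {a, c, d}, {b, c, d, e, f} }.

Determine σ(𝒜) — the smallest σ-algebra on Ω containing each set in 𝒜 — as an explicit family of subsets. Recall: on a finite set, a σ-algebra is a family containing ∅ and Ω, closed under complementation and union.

Initial family (5 sets): { {}, {c}, {a, c, d}, {b, c, d, e, f}, Ω }.
Round 1. New:
  {a}  = {b, c, d, e, f}ᶜ
  {b, e, f}  = {a, c, d}ᶜ
  {a, b, d, e, f}  = {c}ᶜ
  |family| = 8
Round 2. New:
  {a, c}  = {c} ∪ {a}
  {a, b, e, f}  = {b, e, f} ∪ {a}
  {b, c, e, f}  = {c} ∪ {b, e, f}
  |family| = 11
Round 3 adds 4:
  {a, d}  = {b, c, e, f}ᶜ
  {c, d}  = {a, b, e, f}ᶜ
  {b, d, e, f}  = {a, c}ᶜ
  {a, b, c, e, f}  = {c} ∪ {a, b, e, f}
  |family| = 15
Round 4 adds 1:
  {d}  = {a, b, c, e, f}ᶜ
  |family| = 16
Round 5: closed — nothing new.

Hence σ(𝒜) has 16 members: { {}, {a}, {c}, {d}, {a, c}, {a, d}, {c, d}, {a, c, d}, {b, e, f}, {a, b, e, f}, {b, c, e, f}, {b, d, e, f}, {a, b, c, e, f}, {a, b, d, e, f}, {b, c, d, e, f}, Ω }.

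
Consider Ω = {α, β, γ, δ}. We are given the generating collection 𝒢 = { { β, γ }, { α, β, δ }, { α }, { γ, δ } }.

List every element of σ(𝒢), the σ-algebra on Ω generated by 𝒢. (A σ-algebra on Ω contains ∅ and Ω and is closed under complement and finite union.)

Take S₀ = 𝒢 ∪ {∅, Ω} = { {  }, { α }, { β, γ }, { γ, δ }, { α, β, δ }, Ω }.
Iteration 1: 6 new —
  { γ }  = ᶜ of { α, β, δ }
  { α, β }  = ᶜ of { γ, δ }
  { α, δ }  = ᶜ of { β, γ }
  { α, β, γ }  = { β, γ } ∪ { α }
  { α, γ, δ }  = { γ, δ } ∪ { α }
  { β, γ, δ }  = ᶜ of { α }
  [12 total]
Iteration 2. New:
  { β }  = ᶜ of { α, γ, δ }
  { δ }  = ᶜ of { α, β, γ }
  { α, γ }  = { γ } ∪ { α }
  [15 total]
Iteration 3 (1 new):
  { β, δ }  = ᶜ of { α, γ }
  [16 total]
After Iteration 4 the family is unchanged; done.

Hence σ(𝒢) has 16 members: { {  }, { α }, { β }, { γ }, { δ }, { α, β }, { α, γ }, { α, δ }, { β, γ }, { β, δ }, { γ, δ }, { α, β, γ }, { α, β, δ }, { α, γ, δ }, { β, γ, δ }, Ω }.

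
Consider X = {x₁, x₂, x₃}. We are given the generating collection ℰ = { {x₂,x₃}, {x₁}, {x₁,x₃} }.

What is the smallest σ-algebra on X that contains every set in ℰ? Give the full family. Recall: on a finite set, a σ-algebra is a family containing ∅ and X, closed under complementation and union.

Begin from { {}, {x₁}, {x₁,x₃}, {x₂,x₃}, X } (that is, ℰ plus ∅ and X).
Step 1. New:
  {x₂}  = complement {x₁,x₃}
  — 6 sets.
Step 2: +1 →
  {x₁,x₂}  = {x₂} ∪ {x₁}
  — 7 sets.
Step 3. New:
  {x₃}  = complement {x₁,x₂}
  — 8 sets.
Step 4 adds nothing — fixpoint reached.

|σ(ℰ)| = 8.  σ(ℰ) = { {}, {x₁}, {x₂}, {x₃}, {x₁,x₂}, {x₁,x₃}, {x₂,x₃}, X }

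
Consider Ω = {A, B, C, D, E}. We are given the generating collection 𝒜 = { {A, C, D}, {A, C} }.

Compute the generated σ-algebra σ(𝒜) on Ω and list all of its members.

σ(𝒜) (8 sets): { {}, {D}, {A, C}, {B, E}, {A, C, D}, {B, D, E}, {A, B, C, E}, Ω }

Check:
Start: 𝒜 ∪ {∅, Ω} = { {}, {A, C}, {A, C, D}, Ω }.
Round 1 (2 new):
  {B, E}  = ᶜ of {A, C, D}
  {B, D, E}  = ᶜ of {A, C}
Round 2 (1 new):
  {A, B, C, E}  = {B, E} ∪ {A, C}
Round 3 (1 new):
  {D}  = ᶜ of {A, B, C, E}
Round 4: stable.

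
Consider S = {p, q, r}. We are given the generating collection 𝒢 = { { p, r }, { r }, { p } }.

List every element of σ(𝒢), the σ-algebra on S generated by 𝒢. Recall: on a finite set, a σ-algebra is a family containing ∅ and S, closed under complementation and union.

Seed the family with 𝒢 together with ∅ and S: { {}, { p }, { r }, { p, r }, S }.
Step 1 (3 new):
  { q }  = S∖{ p, r }
  { p, q }  = S∖{ r }
  { q, r }  = S∖{ p }
  [8 total]
Step 2: closed — nothing new.

|σ(𝒢)| = 8.  σ(𝒢) = { {}, { p }, { q }, { r }, { p, q }, { p, r }, { q, r }, S }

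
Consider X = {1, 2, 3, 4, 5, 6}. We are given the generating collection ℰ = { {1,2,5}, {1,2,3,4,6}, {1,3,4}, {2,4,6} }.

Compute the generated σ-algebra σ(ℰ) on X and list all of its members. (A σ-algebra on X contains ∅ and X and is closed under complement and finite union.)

Begin from { ∅, {1,2,5}, {1,3,4}, {2,4,6}, {1,2,3,4,6}, X } (that is, ℰ plus ∅ and X).
Round 1: 6 new —
  {5}  = X∖{1,2,3,4,6}
  {1,3,5}  = X∖{2,4,6}
  {2,5,6}  = X∖{1,3,4}
  {3,4,6}  = X∖{1,2,5}
  {1,2,3,4,5}  = {1,2,5} ∪ {1,3,4}
  {1,2,4,5,6}  = {2,4,6} ∪ {1,2,5}
  [12 total]
Round 2: 12 new —
  {3}  = X∖{1,2,4,5,6}
  {6}  = X∖{1,2,3,4,5}
  {1,2,3,5}  = {1,3,5} ∪ {1,2,5}
  {1,2,5,6}  = {2,5,6} ∪ {1,2,5}
  {1,3,4,5}  = {1,3,5} ∪ {1,3,4}
  {1,3,4,6}  = {1,3,4} ∪ {3,4,6}
  {2,3,4,6}  = {2,4,6} ∪ {3,4,6}
  {2,4,5,6}  = {2,4,6} ∪ {2,5,6}
  {3,4,5,6}  = {5} ∪ {3,4,6}
  {1,2,3,5,6}  = {1,3,5} ∪ {2,5,6}
  {1,3,4,5,6}  = {1,3,5} ∪ {3,4,6}
  {2,3,4,5,6}  = {2,5,6} ∪ {3,4,6}
  [24 total]
Round 3. New:
  {1}  = X∖{2,3,4,5,6}
  {2}  = X∖{1,3,4,5,6}
  {4}  = X∖{1,2,3,5,6}
  {1,2}  = X∖{3,4,5,6}
  {1,3}  = X∖{2,4,5,6}
  {1,5}  = X∖{2,3,4,6}
  {2,5}  = X∖{1,3,4,6}
  {2,6}  = X∖{1,3,4,5}
  {3,4}  = X∖{1,2,5,6}
  {3,5}  = {5} ∪ {3}
  {3,6}  = {6} ∪ {3}
  {4,6}  = X∖{1,2,3,5}
  {5,6}  = {6} ∪ {5}
  {1,3,5,6}  = {1,3,5} ∪ {6}
  {2,3,5,6}  = {2,5,6} ∪ {3}
  [39 total]
Round 4. New:
  {1,4}  = X∖{2,3,5,6}
  {1,6}  = {1} ∪ {6}
  {2,3}  = {2} ∪ {3}
  {2,4}  = X∖{1,3,5,6}
  {4,5}  = {4} ∪ {5}
  {1,2,3}  = {2} ∪ {1,3}
  {1,2,4}  = {1,2} ∪ {4}
  {1,2,6}  = {1,2} ∪ {2,6}
  {1,3,6}  = {1,3} ∪ {3,6}
  {1,4,5}  = {4} ∪ {1,5}
  {1,4,6}  = {1} ∪ {4,6}
  {1,5,6}  = {1} ∪ {5,6}
  {2,3,4}  = {3,4} ∪ {2}
  {2,3,5}  = {2} ∪ {3,5}
  {2,3,6}  = {2} ∪ {3,6}
  {2,4,5}  = {4} ∪ {2,5}
  {3,4,5}  = {3,4} ∪ {3,5}
  {3,5,6}  = {3,5} ∪ {3,6}
  {4,5,6}  = {4} ∪ {5,6}
  {1,2,3,4}  = X∖{5,6}
  {1,2,3,6}  = {1,3} ∪ {2,6}
  {1,2,4,5}  = X∖{3,6}
  {1,2,4,6}  = X∖{3,5}
  {1,4,5,6}  = {1,5} ∪ {4,6}
  {2,3,4,5}  = {3,4} ∪ {2,5}
  [64 total]
Round 5: stable.

Hence σ(ℰ) has 64 members: { ∅, {1}, {2}, {3}, {4}, {5}, {6}, {1,2}, {1,3}, {1,4}, {1,5}, {1,6}, {2,3}, {2,4}, {2,5}, {2,6}, {3,4}, {3,5}, {3,6}, {4,5}, {4,6}, {5,6}, {1,2,3}, {1,2,4}, {1,2,5}, {1,2,6}, {1,3,4}, {1,3,5}, {1,3,6}, {1,4,5}, {1,4,6}, {1,5,6}, {2,3,4}, {2,3,5}, {2,3,6}, {2,4,5}, {2,4,6}, {2,5,6}, {3,4,5}, {3,4,6}, {3,5,6}, {4,5,6}, {1,2,3,4}, {1,2,3,5}, {1,2,3,6}, {1,2,4,5}, {1,2,4,6}, {1,2,5,6}, {1,3,4,5}, {1,3,4,6}, {1,3,5,6}, {1,4,5,6}, {2,3,4,5}, {2,3,4,6}, {2,3,5,6}, {2,4,5,6}, {3,4,5,6}, {1,2,3,4,5}, {1,2,3,4,6}, {1,2,3,5,6}, {1,2,4,5,6}, {1,3,4,5,6}, {2,3,4,5,6}, X }.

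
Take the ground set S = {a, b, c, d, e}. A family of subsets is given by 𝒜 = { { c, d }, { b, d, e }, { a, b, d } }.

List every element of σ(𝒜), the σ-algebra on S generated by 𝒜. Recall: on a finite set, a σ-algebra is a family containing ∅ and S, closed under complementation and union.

Initial family (5 sets): { ∅, { c, d }, { a, b, d }, { b, d, e }, S }.
Iteration 1: +6 →
  { a, c }  = complement { b, d, e }
  { c, e }  = complement { a, b, d }
  { a, b, e }  = complement { c, d }
  { a, b, c, d }  = { c, d } ∪ { a, b, d }
  { a, b, d, e }  = { a, b, d } ∪ { b, d, e }
  { b, c, d, e }  = { c, d } ∪ { b, d, e }
  |family| = 11
Iteration 2: +7 →
  { a }  = complement { b, c, d, e }
  { c }  = complement { a, b, d, e }
  { e }  = complement { a, b, c, d }
  { a, c, d }  = { c, d } ∪ { a, c }
  { a, c, e }  = { a, c } ∪ { c, e }
  { c, d, e }  = { c, d } ∪ { c, e }
  { a, b, c, e }  = { a, b, e } ∪ { a, c }
  |family| = 18
Iteration 3: 6 new —
  { d }  = complement { a, b, c, e }
  { a, b }  = complement { c, d, e }
  { a, e }  = { e } ∪ { a }
  { b, d }  = complement { a, c, e }
  { b, e }  = complement { a, c, d }
  { a, c, d, e }  = { c, d, e } ∪ { a, c, d }
  |family| = 24
Iteration 4: +7 →
  { b }  = complement { a, c, d, e }
  { a, d }  = { d } ∪ { a }
  { d, e }  = { e } ∪ { d }
  { a, b, c }  = { a, b } ∪ { c }
  { a, d, e }  = { a, e } ∪ { d }
  { b, c, d }  = complement { a, e }
  { b, c, e }  = { b, e } ∪ { c }
  |family| = 31
Iteration 5 adds 1:
  { b, c }  = complement { a, d, e }
  |family| = 32
Iteration 6: closed — nothing new.

Therefore σ(𝒜) = { ∅, { a }, { b }, { c }, { d }, { e }, { a, b }, { a, c }, { a, d }, { a, e }, { b, c }, { b, d }, { b, e }, { c, d }, { c, e }, { d, e }, { a, b, c }, { a, b, d }, { a, b, e }, { a, c, d }, { a, c, e }, { a, d, e }, { b, c, d }, { b, c, e }, { b, d, e }, { c, d, e }, { a, b, c, d }, { a, b, c, e }, { a, b, d, e }, { a, c, d, e }, { b, c, d, e }, S } (|σ(𝒜)| = 32).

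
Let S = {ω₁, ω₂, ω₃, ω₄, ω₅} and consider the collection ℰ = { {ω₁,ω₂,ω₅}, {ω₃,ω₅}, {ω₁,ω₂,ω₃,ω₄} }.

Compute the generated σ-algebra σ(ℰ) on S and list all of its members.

Begin from { {}, {ω₃,ω₅}, {ω₁,ω₂,ω₅}, {ω₁,ω₂,ω₃,ω₄}, S } (that is, ℰ plus ∅ and S).
Pass 1: +4 →
  {ω₅}  = ᶜ of {ω₁,ω₂,ω₃,ω₄}
  {ω₃,ω₄}  = ᶜ of {ω₁,ω₂,ω₅}
  {ω₁,ω₂,ω₄}  = ᶜ of {ω₃,ω₅}
  {ω₁,ω₂,ω₃,ω₅}  = {ω₁,ω₂,ω₅} ∪ {ω₃,ω₅}
Pass 2. New:
  {ω₄}  = ᶜ of {ω₁,ω₂,ω₃,ω₅}
  {ω₃,ω₄,ω₅}  = {ω₃,ω₄} ∪ {ω₅}
  {ω₁,ω₂,ω₄,ω₅}  = {ω₁,ω₂,ω₄} ∪ {ω₅}
Pass 3. New:
  {ω₃}  = ᶜ of {ω₁,ω₂,ω₄,ω₅}
  {ω₁,ω₂}  = ᶜ of {ω₃,ω₄,ω₅}
  {ω₄,ω₅}  = {ω₄} ∪ {ω₅}
Pass 4: +1 →
  {ω₁,ω₂,ω₃}  = ᶜ of {ω₄,ω₅}
Pass 5: closed — nothing new.

σ(ℰ) = { {}, {ω₃}, {ω₄}, {ω₅}, {ω₁,ω₂}, {ω₃,ω₄}, {ω₃,ω₅}, {ω₄,ω₅}, {ω₁,ω₂,ω₃}, {ω₁,ω₂,ω₄}, {ω₁,ω₂,ω₅}, {ω₃,ω₄,ω₅}, {ω₁,ω₂,ω₃,ω₄}, {ω₁,ω₂,ω₃,ω₅}, {ω₁,ω₂,ω₄,ω₅}, S }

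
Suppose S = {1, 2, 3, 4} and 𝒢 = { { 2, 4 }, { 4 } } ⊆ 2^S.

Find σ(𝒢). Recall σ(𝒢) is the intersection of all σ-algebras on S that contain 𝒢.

Answer: σ(𝒢) = { {  }, { 2 }, { 4 }, { 1, 3 }, { 2, 4 }, { 1, 2, 3 }, { 1, 3, 4 }, S }

Derivation:
Begin from { {  }, { 4 }, { 2, 4 }, S } (that is, 𝒢 plus ∅ and S).
Step 1 adds 2:
  { 1, 3 }  = { 2, 4 }ᶜ
  { 1, 2, 3 }  = { 4 }ᶜ
  — 6 sets.
Step 2: 1 new —
  { 1, 3, 4 }  = { 1, 3 } ∪ { 4 }
  — 7 sets.
Step 3. New:
  { 2 }  = { 1, 3, 4 }ᶜ
  — 8 sets.
After Step 4 the family is unchanged; done.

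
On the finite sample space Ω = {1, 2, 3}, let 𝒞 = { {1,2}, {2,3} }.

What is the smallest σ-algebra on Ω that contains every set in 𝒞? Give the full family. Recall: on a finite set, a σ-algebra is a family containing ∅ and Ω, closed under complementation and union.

Answer: σ(𝒞) = { {}, {1}, {2}, {3}, {1,2}, {1,3}, {2,3}, Ω }

Check:
Start: 𝒞 ∪ {∅, Ω} = { {}, {1,2}, {2,3}, Ω }.
Step 1: 2 new —
  {1}  = ᶜ of {2,3}
  {3}  = ᶜ of {1,2}
  |family| = 6
Step 2 adds 1:
  {1,3}  = {3} ∪ {1}
  |family| = 7
Step 3 adds 1:
  {2}  = ᶜ of {1,3}
  |family| = 8
Step 4: stable.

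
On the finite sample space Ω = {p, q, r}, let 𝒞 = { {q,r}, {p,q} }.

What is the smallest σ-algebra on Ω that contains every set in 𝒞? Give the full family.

Answer: σ(𝒞) = { {}, {p}, {q}, {r}, {p,q}, {p,r}, {q,r}, Ω }

Trace:
Initial family (4 sets): { {}, {p,q}, {q,r}, Ω }.
Step 1 (2 new):
  {p}  = complement {q,r}
  {r}  = complement {p,q}
  — 6 sets.
Step 2 adds 1:
  {p,r}  = {r} ∪ {p}
  — 7 sets.
Step 3: 1 new —
  {q}  = complement {p,r}
  — 8 sets.
Step 4 adds nothing — fixpoint reached.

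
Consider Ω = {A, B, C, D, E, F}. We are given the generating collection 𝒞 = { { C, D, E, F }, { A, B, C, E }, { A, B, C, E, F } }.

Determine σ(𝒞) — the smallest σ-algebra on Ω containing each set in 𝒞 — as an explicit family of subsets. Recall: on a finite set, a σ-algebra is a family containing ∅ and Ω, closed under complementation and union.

Seed the family with 𝒞 together with ∅ and Ω: { {}, { A, B, C, E }, { C, D, E, F }, { A, B, C, E, F }, Ω }.
Iteration 1: 3 new —
  { D }  = Ω∖{ A, B, C, E, F }
  { A, B }  = Ω∖{ C, D, E, F }
  { D, F }  = Ω∖{ A, B, C, E }
  |family| = 8
Iteration 2 (3 new):
  { A, B, D }  = { D } ∪ { A, B }
  { A, B, D, F }  = { D, F } ∪ { A, B }
  { A, B, C, D, E }  = { D } ∪ { A, B, C, E }
  |family| = 11
Iteration 3 adds 3:
  { F }  = Ω∖{ A, B, C, D, E }
  { C, E }  = Ω∖{ A, B, D, F }
  { C, E, F }  = Ω∖{ A, B, D }
  |family| = 14
Iteration 4 adds 2:
  { A, B, F }  = { A, B } ∪ { F }
  { C, D, E }  = { D } ∪ { C, E }
  |family| = 16
Iteration 5: no new sets; the family is a σ-algebra.

|σ(𝒞)| = 16.  σ(𝒞) = { {}, { D }, { F }, { A, B }, { C, E }, { D, F }, { A, B, D }, { A, B, F }, { C, D, E }, { C, E, F }, { A, B, C, E }, { A, B, D, F }, { C, D, E, F }, { A, B, C, D, E }, { A, B, C, E, F }, Ω }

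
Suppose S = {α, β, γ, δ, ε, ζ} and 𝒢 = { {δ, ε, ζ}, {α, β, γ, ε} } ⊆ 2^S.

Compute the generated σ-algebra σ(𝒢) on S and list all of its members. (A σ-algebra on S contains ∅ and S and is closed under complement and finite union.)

Take S₀ = 𝒢 ∪ {∅, S} = { ∅, {δ, ε, ζ}, {α, β, γ, ε}, S }.
Iteration 1: +2 →
  {δ, ζ}  = complement {α, β, γ, ε}
  {α, β, γ}  = complement {δ, ε, ζ}
  (now 6)
Iteration 2: 1 new —
  {α, β, γ, δ, ζ}  = {α, β, γ} ∪ {δ, ζ}
  (now 7)
Iteration 3: +1 →
  {ε}  = complement {α, β, γ, δ, ζ}
  (now 8)
Iteration 4: no new sets; the family is a σ-algebra.

|σ(𝒢)| = 8.  σ(𝒢) = { ∅, {ε}, {δ, ζ}, {α, β, γ}, {δ, ε, ζ}, {α, β, γ, ε}, {α, β, γ, δ, ζ}, S }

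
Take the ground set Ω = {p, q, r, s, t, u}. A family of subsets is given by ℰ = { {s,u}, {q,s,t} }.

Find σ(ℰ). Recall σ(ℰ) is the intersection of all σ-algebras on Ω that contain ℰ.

|σ(ℰ)| = 16.  σ(ℰ) = { ∅, {s}, {u}, {p,r}, {q,t}, {s,u}, {p,r,s}, {p,r,u}, {q,s,t}, {q,t,u}, {p,q,r,t}, {p,r,s,u}, {q,s,t,u}, {p,q,r,s,t}, {p,q,r,t,u}, Ω }

Working:
Initial family (4 sets): { ∅, {s,u}, {q,s,t}, Ω }.
Step 1. New:
  {p,r,u}  = complement {q,s,t}
  {p,q,r,t}  = complement {s,u}
  {q,s,t,u}  = {q,s,t} ∪ {s,u}
Step 2. New:
  {p,r}  = complement {q,s,t,u}
  {p,r,s,u}  = {p,r,u} ∪ {s,u}
  {p,q,r,s,t}  = {p,q,r,t} ∪ {q,s,t}
  {p,q,r,t,u}  = {p,r,u} ∪ {p,q,r,t}
Step 3. New:
  {s}  = complement {p,q,r,t,u}
  {u}  = complement {p,q,r,s,t}
  {q,t}  = complement {p,r,s,u}
Step 4 (2 new):
  {p,r,s}  = {p,r} ∪ {s}
  {q,t,u}  = {q,t} ∪ {u}
Step 5: no new sets; the family is a σ-algebra.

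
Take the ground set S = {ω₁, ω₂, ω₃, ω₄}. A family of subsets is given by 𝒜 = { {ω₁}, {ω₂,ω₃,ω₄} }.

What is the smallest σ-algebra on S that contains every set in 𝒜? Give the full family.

σ(𝒜) = { {}, {ω₁}, {ω₂,ω₃,ω₄}, S }

Check:
Seed the family with 𝒜 together with ∅ and S: { {}, {ω₁}, {ω₂,ω₃,ω₄}, S }.
After Pass 1 the family is unchanged; done.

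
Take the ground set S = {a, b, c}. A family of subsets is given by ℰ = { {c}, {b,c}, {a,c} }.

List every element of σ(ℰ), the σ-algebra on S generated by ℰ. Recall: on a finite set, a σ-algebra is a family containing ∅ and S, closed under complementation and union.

Seed the family with ℰ together with ∅ and S: { {}, {c}, {a,c}, {b,c}, S }.
Step 1. New:
  {a}  = ᶜ of {b,c}
  {b}  = ᶜ of {a,c}
  {a,b}  = ᶜ of {c}
  — 8 sets.
After Step 2 the family is unchanged; done.

σ(ℰ) = { {}, {a}, {b}, {c}, {a,b}, {a,c}, {b,c}, S }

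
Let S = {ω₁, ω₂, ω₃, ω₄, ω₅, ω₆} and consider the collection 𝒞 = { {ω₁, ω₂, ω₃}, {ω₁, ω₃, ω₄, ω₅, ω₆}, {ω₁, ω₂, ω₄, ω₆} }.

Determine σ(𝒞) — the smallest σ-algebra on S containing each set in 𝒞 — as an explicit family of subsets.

Start: 𝒞 ∪ {∅, S} = { ∅, {ω₁, ω₂, ω₃}, {ω₁, ω₂, ω₄, ω₆}, {ω₁, ω₃, ω₄, ω₅, ω₆}, S }.
Round 1 (4 new):
  {ω₂}  = {ω₁, ω₃, ω₄, ω₅, ω₆}ᶜ
  {ω₃, ω₅}  = {ω₁, ω₂, ω₄, ω₆}ᶜ
  {ω₄, ω₅, ω₆}  = {ω₁, ω₂, ω₃}ᶜ
  {ω₁, ω₂, ω₃, ω₄, ω₆}  = {ω₁, ω₂, ω₄, ω₆} ∪ {ω₁, ω₂, ω₃}
  [9 total]
Round 2 adds 6:
  {ω₅}  = {ω₁, ω₂, ω₃, ω₄, ω₆}ᶜ
  {ω₂, ω₃, ω₅}  = {ω₂} ∪ {ω₃, ω₅}
  {ω₁, ω₂, ω₃, ω₅}  = {ω₁, ω₂, ω₃} ∪ {ω₃, ω₅}
  {ω₂, ω₄, ω₅, ω₆}  = {ω₂} ∪ {ω₄, ω₅, ω₆}
  {ω₃, ω₄, ω₅, ω₆}  = {ω₃, ω₅} ∪ {ω₄, ω₅, ω₆}
  {ω₁, ω₂, ω₄, ω₅, ω₆}  = {ω₁, ω₂, ω₄, ω₆} ∪ {ω₄, ω₅, ω₆}
  [15 total]
Round 3. New:
  {ω₃}  = {ω₁, ω₂, ω₄, ω₅, ω₆}ᶜ
  {ω₁, ω₂}  = {ω₃, ω₄, ω₅, ω₆}ᶜ
  {ω₁, ω₃}  = {ω₂, ω₄, ω₅, ω₆}ᶜ
  {ω₂, ω₅}  = {ω₂} ∪ {ω₅}
  {ω₄, ω₆}  = {ω₁, ω₂, ω₃, ω₅}ᶜ
  {ω₁, ω₄, ω₆}  = {ω₂, ω₃, ω₅}ᶜ
  {ω₂, ω₃, ω₄, ω₅, ω₆}  = {ω₂, ω₃, ω₅} ∪ {ω₂, ω₄, ω₅, ω₆}
  [22 total]
Round 4 adds 8:
  {ω₁}  = {ω₂, ω₃, ω₄, ω₅, ω₆}ᶜ
  {ω₂, ω₃}  = {ω₂} ∪ {ω₃}
  {ω₁, ω₂, ω₅}  = {ω₂, ω₅} ∪ {ω₁, ω₂}
  {ω₁, ω₃, ω₅}  = {ω₁, ω₃} ∪ {ω₃, ω₅}
  {ω₂, ω₄, ω₆}  = {ω₂} ∪ {ω₄, ω₆}
  {ω₃, ω₄, ω₆}  = {ω₄, ω₆} ∪ {ω₃}
  {ω₁, ω₃, ω₄, ω₆}  = {ω₂, ω₅}ᶜ
  {ω₁, ω₄, ω₅, ω₆}  = {ω₁, ω₄, ω₆} ∪ {ω₄, ω₅, ω₆}
  [30 total]
Round 5 (2 new):
  {ω₁, ω₅}  = {ω₅} ∪ {ω₁}
  {ω₂, ω₃, ω₄, ω₆}  = {ω₂, ω₄, ω₆} ∪ {ω₃}
  [32 total]
Round 6: already closed under ᶜ and ∪.

|σ(𝒞)| = 32.  σ(𝒞) = { ∅, {ω₁}, {ω₂}, {ω₃}, {ω₅}, {ω₁, ω₂}, {ω₁, ω₃}, {ω₁, ω₅}, {ω₂, ω₃}, {ω₂, ω₅}, {ω₃, ω₅}, {ω₄, ω₆}, {ω₁, ω₂, ω₃}, {ω₁, ω₂, ω₅}, {ω₁, ω₃, ω₅}, {ω₁, ω₄, ω₆}, {ω₂, ω₃, ω₅}, {ω₂, ω₄, ω₆}, {ω₃, ω₄, ω₆}, {ω₄, ω₅, ω₆}, {ω₁, ω₂, ω₃, ω₅}, {ω₁, ω₂, ω₄, ω₆}, {ω₁, ω₃, ω₄, ω₆}, {ω₁, ω₄, ω₅, ω₆}, {ω₂, ω₃, ω₄, ω₆}, {ω₂, ω₄, ω₅, ω₆}, {ω₃, ω₄, ω₅, ω₆}, {ω₁, ω₂, ω₃, ω₄, ω₆}, {ω₁, ω₂, ω₄, ω₅, ω₆}, {ω₁, ω₃, ω₄, ω₅, ω₆}, {ω₂, ω₃, ω₄, ω₅, ω₆}, S }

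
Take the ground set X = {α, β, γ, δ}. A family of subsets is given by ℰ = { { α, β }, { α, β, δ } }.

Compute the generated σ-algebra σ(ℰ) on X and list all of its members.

Initial family (4 sets): { {}, { α, β }, { α, β, δ }, X }.
Pass 1. New:
  { γ }  = complement { α, β, δ }
  { γ, δ }  = complement { α, β }
  [6 total]
Pass 2 adds 1:
  { α, β, γ }  = { γ } ∪ { α, β }
  [7 total]
Pass 3. New:
  { δ }  = complement { α, β, γ }
  [8 total]
After Pass 4 the family is unchanged; done.

Hence σ(ℰ) has 8 members: { {}, { γ }, { δ }, { α, β }, { γ, δ }, { α, β, γ }, { α, β, δ }, X }.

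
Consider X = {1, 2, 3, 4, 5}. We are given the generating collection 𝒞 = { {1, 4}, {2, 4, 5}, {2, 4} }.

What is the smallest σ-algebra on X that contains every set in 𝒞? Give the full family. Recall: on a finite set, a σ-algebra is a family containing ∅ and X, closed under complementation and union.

Begin from { {}, {1, 4}, {2, 4}, {2, 4, 5}, X } (that is, 𝒞 plus ∅ and X).
Round 1 adds 5:
  {1, 3}  = complement {2, 4, 5}
  {1, 2, 4}  = {1, 4} ∪ {2, 4}
  {1, 3, 5}  = complement {2, 4}
  {2, 3, 5}  = complement {1, 4}
  {1, 2, 4, 5}  = {1, 4} ∪ {2, 4, 5}
  (now 10)
Round 2 adds 7:
  {3}  = complement {1, 2, 4, 5}
  {3, 5}  = complement {1, 2, 4}
  {1, 3, 4}  = {1, 4} ∪ {1, 3}
  {1, 2, 3, 4}  = {1, 2, 4} ∪ {1, 3}
  {1, 2, 3, 5}  = {1, 3, 5} ∪ {2, 3, 5}
  {1, 3, 4, 5}  = {1, 3, 5} ∪ {1, 4}
  {2, 3, 4, 5}  = {2, 3, 5} ∪ {2, 4}
  (now 17)
Round 3: +6 →
  {1}  = complement {2, 3, 4, 5}
  {2}  = complement {1, 3, 4, 5}
  {4}  = complement {1, 2, 3, 5}
  {5}  = complement {1, 2, 3, 4}
  {2, 5}  = complement {1, 3, 4}
  {2, 3, 4}  = {3} ∪ {2, 4}
  (now 23)
Round 4. New:
  {1, 2}  = {2} ∪ {1}
  {1, 5}  = complement {2, 3, 4}
  {2, 3}  = {2} ∪ {3}
  {3, 4}  = {3} ∪ {4}
  {4, 5}  = {5} ∪ {4}
  {1, 2, 3}  = {2} ∪ {1, 3}
  {1, 2, 5}  = {2, 5} ∪ {1}
  {1, 4, 5}  = {5} ∪ {1, 4}
  {3, 4, 5}  = {4} ∪ {3, 5}
  (now 32)
Round 5: already closed under ᶜ and ∪.

σ(𝒞) = { {}, {1}, {2}, {3}, {4}, {5}, {1, 2}, {1, 3}, {1, 4}, {1, 5}, {2, 3}, {2, 4}, {2, 5}, {3, 4}, {3, 5}, {4, 5}, {1, 2, 3}, {1, 2, 4}, {1, 2, 5}, {1, 3, 4}, {1, 3, 5}, {1, 4, 5}, {2, 3, 4}, {2, 3, 5}, {2, 4, 5}, {3, 4, 5}, {1, 2, 3, 4}, {1, 2, 3, 5}, {1, 2, 4, 5}, {1, 3, 4, 5}, {2, 3, 4, 5}, X }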